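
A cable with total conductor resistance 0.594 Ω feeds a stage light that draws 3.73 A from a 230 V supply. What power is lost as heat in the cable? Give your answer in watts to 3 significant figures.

Line loss is just I²R for the cable — we know both I and R_line directly.
The cable carries the full 3.73 A.
P_line = I² R_line = (3.730)² × 0.594 = 8.264 W

8.26 W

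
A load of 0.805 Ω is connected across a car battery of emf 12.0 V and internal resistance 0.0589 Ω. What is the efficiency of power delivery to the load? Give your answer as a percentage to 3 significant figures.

93.2 %

Efficiency is P_load / P_total. With a series r and R sharing the same I, P = I²R for each, so η = R/(R+r).
η = R / (R + r) = 0.805 / (0.805 + 0.0589) = 0.9318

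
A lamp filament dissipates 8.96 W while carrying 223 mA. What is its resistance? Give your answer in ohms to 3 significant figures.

Rearranging the power relation for the two known quantities gives R = P / I².
R = 8.96 / (0.2230)² = 180.2 Ω

180 Ω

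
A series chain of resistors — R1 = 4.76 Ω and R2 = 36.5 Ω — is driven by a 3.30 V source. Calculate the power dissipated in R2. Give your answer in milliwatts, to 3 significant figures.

233 mW

The current is common to all series resistors; compute it, then apply P = I²R for the target.
R_total = 4.76 + 36.5 = 41.26 Ω
I = V / R_total = 3.30 / 41.26 = 0.07998 A
P_R2 = I² × R2 = (0.07998)² × 36.5 = 0.2335 W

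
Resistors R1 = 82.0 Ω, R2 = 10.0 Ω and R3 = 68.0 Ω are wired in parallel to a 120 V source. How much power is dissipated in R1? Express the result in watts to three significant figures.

176 W

Each parallel branch sees the full supply voltage, so P = V²/R applies directly to the target branch.
P_R1 = V² / R1 = (120)² / 82.0 Ω = 175.6 W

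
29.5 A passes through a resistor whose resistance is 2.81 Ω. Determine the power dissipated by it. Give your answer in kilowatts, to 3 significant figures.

2.45 kW

With I and R stated, P = I²R applies in one step.
P = (29.50 A)² × 2.81 Ω = 2445 W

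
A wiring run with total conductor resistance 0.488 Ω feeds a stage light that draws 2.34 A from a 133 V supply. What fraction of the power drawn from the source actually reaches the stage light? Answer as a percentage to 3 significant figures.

99.1 %

The wiring run carries the full 2.34 A.
P_line = I² R_line = (2.340)² × 0.488 = 2.672 W
P_source = V I = 133 × 2.340 = 311.2 W; P_load = 308.5 W
η = P_load / P_source = 308.5 / 311.2 = 0.9914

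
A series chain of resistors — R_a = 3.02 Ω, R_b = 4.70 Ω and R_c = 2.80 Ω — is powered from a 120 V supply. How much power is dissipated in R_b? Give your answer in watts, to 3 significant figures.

In a series string the same current flows through every resistor — find that current, then P = I²R for the one we want.
R_total = 3.02 + 4.70 + 2.80 = 10.52 Ω
I = V / R_total = 120 / 10.52 = 11.41 A
P_R_b = I² × R_b = (11.41)² × 4.70 = 611.5 W

612 W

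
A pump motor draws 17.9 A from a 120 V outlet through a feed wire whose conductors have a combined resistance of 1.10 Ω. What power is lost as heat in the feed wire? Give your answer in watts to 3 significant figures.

The feed wire is a series resistance carrying the load current; its dissipation is I²R_line.
The feed wire carries the full 17.9 A.
P_line = I² R_line = (17.90)² × 1.10 = 352.5 W

352 W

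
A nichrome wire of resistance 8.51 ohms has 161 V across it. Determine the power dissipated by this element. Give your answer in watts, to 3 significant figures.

With V across and R both known, P = V²/R gives the dissipation directly.
P = (161 V)² / 8.51 Ω = 3046 W

3050 W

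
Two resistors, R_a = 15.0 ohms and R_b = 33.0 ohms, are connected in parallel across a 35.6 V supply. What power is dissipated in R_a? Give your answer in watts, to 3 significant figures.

84.5 W

Each parallel branch sees the full supply voltage, so P = V²/R applies directly to the target branch.
P_R_a = V² / R_a = (35.6)² / 15.0 Ω = 84.49 W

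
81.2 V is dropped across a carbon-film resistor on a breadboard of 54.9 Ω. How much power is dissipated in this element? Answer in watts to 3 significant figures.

120 W

V and R are stated; P = V²/R avoids computing the current.
P = (81.2 V)² / 54.9 Ω = 120.1 W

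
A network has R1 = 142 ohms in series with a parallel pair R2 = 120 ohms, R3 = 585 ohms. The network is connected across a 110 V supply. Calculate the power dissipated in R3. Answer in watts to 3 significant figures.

3.51 W

Reduce the parallel pair to R_p first; the network is then a simple series string.
R_p = (120×585)/(120+585) = 99.57 Ω
R_total = 142 + 99.57 = 241.6 Ω
I = V / R_total = 110 / 241.6 = 0.4553 A
Voltage across the parallel pair: V_p = I × R_p = 0.4553 × 99.57 = 45.34 V
R3 sees V_p directly, so P = V_p² / R3.
P_R3 = (45.34)² / 585 = 3.514 W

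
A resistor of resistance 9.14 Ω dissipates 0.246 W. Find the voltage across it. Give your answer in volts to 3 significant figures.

1.50 V

From P = V I = I²R = V²/R, with the two given quantities we get V = √(P R).
V = √(0.246 × 9.14) = 1.499 V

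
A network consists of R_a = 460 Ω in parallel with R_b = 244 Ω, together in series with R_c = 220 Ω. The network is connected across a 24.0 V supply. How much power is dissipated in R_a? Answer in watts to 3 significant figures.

0.221 W

Reduce the parallel combination to a single R_p; the circuit then becomes R_p in series with the remaining resistor.
R_p = (460×244)/(460+244) = 159.4 Ω
R_total = R_p + 220 = 159.4 + 220 = 379.4 Ω
I = V / R_total = 24.0 / 379.4 = 0.06325 A
Voltage across the parallel pair: V_p = I × R_p = 0.06325 × 159.4 = 10.08 V
Use P = V²/R for R_a with V = V_p.
P_R_a = (10.08)² / 460 = 0.2211 W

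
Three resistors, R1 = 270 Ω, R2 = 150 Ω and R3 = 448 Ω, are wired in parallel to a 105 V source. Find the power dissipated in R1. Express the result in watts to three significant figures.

40.8 W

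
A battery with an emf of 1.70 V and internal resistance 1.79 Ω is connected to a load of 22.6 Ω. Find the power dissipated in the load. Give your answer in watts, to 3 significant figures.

The internal resistance and the load are in series, so the same I flows through both; get I from ε/(r+R), then I²R for the load.
I = ε / (r + R) = 1.70 / (1.79 + 22.6) = 0.06970 A
P_load = I² R = (0.06970)² × 22.6 = 0.1098 W

0.110 W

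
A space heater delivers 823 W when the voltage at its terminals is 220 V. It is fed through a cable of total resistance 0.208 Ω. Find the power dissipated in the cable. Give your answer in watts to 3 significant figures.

Only the current and the line resistance are needed for the I²R loss.
I = P / V = 823 / 220 = 3.741 A through the cable.
P_line = I² R_line = (3.741)² × 0.208 = 2.911 W

2.91 W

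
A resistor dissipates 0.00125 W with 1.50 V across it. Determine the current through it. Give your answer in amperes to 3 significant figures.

Rearranging the power relation for the two known quantities gives I = P / V.
I = 0.00125 / 1.50 = 0.0008333 A

0.000833 A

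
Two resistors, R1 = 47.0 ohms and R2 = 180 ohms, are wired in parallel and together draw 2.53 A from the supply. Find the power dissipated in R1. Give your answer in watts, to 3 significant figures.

189 W

Only the total current is stated, so first find the parallel equivalent to get the voltage across the combination.
1/R_eq = 1/47.0 + 1/180 ⇒ R_eq = 37.27 Ω
V = I_total × R_eq = 2.530 × 37.27 = 94.29 V
P_R1 = V² / R1 = (94.29)² / 47.0 = 189.2 W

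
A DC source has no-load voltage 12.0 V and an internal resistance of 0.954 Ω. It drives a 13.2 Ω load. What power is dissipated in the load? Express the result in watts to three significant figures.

9.49 W

The internal resistance and the load are in series, so the same I flows through both; get I from ε/(r+R), then I²R for the load.
I = ε / (r + R) = 12.0 / (0.954 + 13.2) = 0.8478 A
P_load = I² R = (0.8478)² × 13.2 = 9.488 W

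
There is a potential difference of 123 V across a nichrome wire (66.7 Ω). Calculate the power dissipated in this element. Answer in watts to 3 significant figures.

We know the drop across the element and its resistance — P = V²/R, one step.
P = (123 V)² / 66.7 Ω = 226.8 W

227 W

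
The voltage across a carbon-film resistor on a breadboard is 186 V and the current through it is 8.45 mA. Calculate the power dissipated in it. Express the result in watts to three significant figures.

Both the voltage across and the current through the element are known, so P = V I applies directly.
P = 186 V × 0.008450 A = 1.572 W

1.57 W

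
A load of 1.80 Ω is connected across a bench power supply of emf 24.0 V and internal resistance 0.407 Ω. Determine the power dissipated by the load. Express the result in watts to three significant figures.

Load and internal resistance form a series loop — compute the loop current, then the load power via I²R.
I = ε / (r + R) = 24.0 / (0.407 + 1.80) = 10.87 A
P_load = I² R = (10.87)² × 1.80 = 212.9 W

213 W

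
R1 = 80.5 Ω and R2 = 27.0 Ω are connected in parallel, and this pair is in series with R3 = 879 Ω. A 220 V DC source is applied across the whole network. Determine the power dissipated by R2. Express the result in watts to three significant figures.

Collapse the R1‖R2 pair into one equivalent R_p; then R_p and R3 form a series string.
R_p = (80.5×27.0)/(80.5+27.0) = 20.22 Ω
R_total = R_p + 879 = 20.22 + 879 = 899.2 Ω
I = V / R_total = 220 / 899.2 = 0.2447 A
Voltage across the parallel pair: V_p = I × R_p = 0.2447 × 20.22 = 4.947 V
Use P = V²/R for R2 with V = V_p.
P_R2 = (4.947)² / 27.0 = 0.9063 W

0.906 W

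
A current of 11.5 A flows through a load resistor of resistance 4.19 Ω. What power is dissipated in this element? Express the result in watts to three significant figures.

554 W

Knowing I and R, the power is just I²R — no need to find V first.
P = (11.50 A)² × 4.19 Ω = 554.1 W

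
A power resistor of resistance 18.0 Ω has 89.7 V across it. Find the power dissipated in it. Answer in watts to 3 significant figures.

447 W

With V across and R both known, P = V²/R gives the dissipation directly.
P = (89.7 V)² / 18.0 Ω = 447.0 W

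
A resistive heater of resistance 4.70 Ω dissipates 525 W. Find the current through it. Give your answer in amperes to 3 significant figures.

The two known quantities fix the third via I = √(P / R).
I = √(525 / 4.70) = 10.57 A

10.6 A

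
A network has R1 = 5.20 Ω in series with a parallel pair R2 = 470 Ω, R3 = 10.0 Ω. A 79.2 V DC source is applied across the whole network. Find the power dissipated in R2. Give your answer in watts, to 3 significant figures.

First combine the parallel branches into one equivalent R_p, then R1 + R_p is a series pair.
R_p = (470×10.0)/(470+10.0) = 9.792 Ω
R_total = 5.20 + 9.792 = 14.99 Ω
I = V / R_total = 79.2 / 14.99 = 5.283 A
Voltage across the parallel pair: V_p = I × R_p = 5.283 × 9.792 = 51.73 V
R2 sees V_p directly, so P = V_p² / R2.
P_R2 = (51.73)² / 470 = 5.693 W

5.69 W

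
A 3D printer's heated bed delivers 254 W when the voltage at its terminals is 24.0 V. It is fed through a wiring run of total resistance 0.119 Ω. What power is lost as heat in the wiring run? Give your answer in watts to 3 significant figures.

13.3 W

The wiring run and load are in series, so the same current flows in both; the loss is I²R_line.
I = P / V = 254 / 24.0 = 10.58 A through the wiring run.
P_line = I² R_line = (10.58)² × 0.119 = 13.33 W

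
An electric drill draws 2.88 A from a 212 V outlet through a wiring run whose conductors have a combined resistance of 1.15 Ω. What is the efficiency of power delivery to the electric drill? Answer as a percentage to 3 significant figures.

98.4 %

The wiring run carries the full 2.88 A.
P_line = I² R_line = (2.880)² × 1.15 = 9.539 W
P_source = V I = 212 × 2.880 = 610.6 W; P_load = 601.0 W
η = P_load / P_source = 601.0 / 610.6 = 0.9844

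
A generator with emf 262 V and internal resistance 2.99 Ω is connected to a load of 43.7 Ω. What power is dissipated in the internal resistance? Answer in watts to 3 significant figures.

The source's internal resistance is just another series element carrying I; its dissipation is I²r.
I = ε / (r + R) = 262 / (2.99 + 43.7) = 5.611 A
P_int = I² r = (5.611)² × 2.99 = 94.15 W

94.2 W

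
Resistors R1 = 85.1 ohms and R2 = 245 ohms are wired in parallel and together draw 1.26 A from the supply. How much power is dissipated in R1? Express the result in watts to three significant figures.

Parallel branches share V, not I — compute V via R_eq, then use V²/R for the target branch.
1/R_eq = 1/85.1 + 1/245 ⇒ R_eq = 63.16 Ω
V = I_total × R_eq = 1.260 × 63.16 = 79.58 V
P_R1 = V² / R1 = (79.58)² / 85.1 = 74.42 W

74.4 W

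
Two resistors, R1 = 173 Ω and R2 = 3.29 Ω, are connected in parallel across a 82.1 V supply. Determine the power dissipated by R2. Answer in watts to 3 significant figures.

2050 W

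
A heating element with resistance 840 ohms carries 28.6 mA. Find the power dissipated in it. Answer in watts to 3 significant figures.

0.687 W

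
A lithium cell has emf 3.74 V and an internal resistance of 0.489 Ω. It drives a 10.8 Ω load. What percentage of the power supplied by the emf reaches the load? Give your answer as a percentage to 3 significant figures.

95.7 %

The source delivers εI, of which I²R reaches the load and I²r is lost; since I is common, η = R/(R+r).
η = R / (R + r) = 10.8 / (10.8 + 0.489) = 0.9567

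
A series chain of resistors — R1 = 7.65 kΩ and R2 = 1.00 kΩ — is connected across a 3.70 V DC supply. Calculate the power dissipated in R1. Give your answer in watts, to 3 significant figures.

0.00140 W

Series elements share the same current, so find I first, then use P = I²R.
R_total = (7.65 + 1.00) kΩ = 8650 Ω
I = V / R_total = 3.70 / 8650 = 0.0004277 A
P_R1 = I² × R1 = (0.0004277)² × 7650 = 0.001400 W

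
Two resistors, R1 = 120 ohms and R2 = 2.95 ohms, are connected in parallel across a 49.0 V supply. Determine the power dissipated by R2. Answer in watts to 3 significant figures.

Each parallel branch sees the full supply voltage, so P = V²/R applies directly to the target branch.
P_R2 = V² / R2 = (49.0)² / 2.95 Ω = 813.9 W

814 W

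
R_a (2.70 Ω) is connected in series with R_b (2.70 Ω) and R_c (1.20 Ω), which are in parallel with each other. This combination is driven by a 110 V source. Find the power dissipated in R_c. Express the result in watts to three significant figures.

Replace R_b and R_c with their parallel equivalent so the circuit becomes R_a in series with R_p.
R_p = (2.70×1.20)/(2.70+1.20) = 0.8308 Ω
R_total = 2.70 + 0.8308 = 3.531 Ω
I = V / R_total = 110 / 3.531 = 31.15 A
Voltage across the parallel pair: V_p = I × R_p = 31.15 × 0.8308 = 25.88 V
With V_p across R_c, its power is V_p²/R_c.
P_R_c = (25.88)² / 1.20 = 558.2 W

558 W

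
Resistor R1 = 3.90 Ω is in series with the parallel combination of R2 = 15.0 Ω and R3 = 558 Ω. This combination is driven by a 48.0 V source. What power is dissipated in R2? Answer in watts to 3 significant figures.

Reduce the parallel pair to R_p first; the network is then a simple series string.
R_p = (15.0×558)/(15.0+558) = 14.61 Ω
R_total = 3.90 + 14.61 = 18.51 Ω
I = V / R_total = 48.0 / 18.51 = 2.594 A
Voltage across the parallel pair: V_p = I × R_p = 2.594 × 14.61 = 37.89 V
R2 sees V_p directly, so P = V_p² / R2.
P_R2 = (37.89)² / 15.0 = 95.69 W

95.7 W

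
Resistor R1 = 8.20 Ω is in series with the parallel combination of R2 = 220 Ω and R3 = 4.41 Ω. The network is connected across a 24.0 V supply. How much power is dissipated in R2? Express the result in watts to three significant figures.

Replace R2 and R3 with their parallel equivalent so the circuit becomes R1 in series with R_p.
R_p = (220×4.41)/(220+4.41) = 4.323 Ω
R_total = 8.20 + 4.323 = 12.52 Ω
I = V / R_total = 24.0 / 12.52 = 1.916 A
Voltage across the parallel pair: V_p = I × R_p = 1.916 × 4.323 = 8.285 V
R2 is across V_p, so use P = V²/R for that branch.
P_R2 = (8.285)² / 220 = 0.3120 W

0.312 W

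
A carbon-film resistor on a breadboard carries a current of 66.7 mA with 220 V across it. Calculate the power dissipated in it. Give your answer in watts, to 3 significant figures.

Both the voltage across and the current through the element are known, so P = V I applies directly.
P = 220 V × 0.06670 A = 14.67 W

14.7 W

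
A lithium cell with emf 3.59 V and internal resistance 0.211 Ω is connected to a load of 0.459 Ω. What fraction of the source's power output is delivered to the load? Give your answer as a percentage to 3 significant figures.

68.5 %

Efficiency is P_load / P_total. With a series r and R sharing the same I, P = I²R for each, so η = R/(R+r).
η = R / (R + r) = 0.459 / (0.459 + 0.211) = 0.6851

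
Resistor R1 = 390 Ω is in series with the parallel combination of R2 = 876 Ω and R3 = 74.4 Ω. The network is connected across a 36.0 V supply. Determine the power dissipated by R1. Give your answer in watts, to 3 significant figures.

2.40 W

Collapse R2‖R3 to a single equivalent, reducing the network to two series elements.
R_p = (876×74.4)/(876+74.4) = 68.58 Ω
R_total = 390 + 68.58 = 458.6 Ω
I = V / R_total = 36.0 / 458.6 = 0.07850 A
All the current flows through R1; use P = I²R.
P_R1 = (0.07850)² × 390 = 2.404 W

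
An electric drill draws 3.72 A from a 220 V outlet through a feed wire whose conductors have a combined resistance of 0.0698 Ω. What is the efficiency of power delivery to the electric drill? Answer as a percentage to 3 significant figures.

The feed wire carries the full 3.72 A.
P_line = I² R_line = (3.720)² × 0.0698 = 0.9659 W
P_source = V I = 220 × 3.720 = 818.4 W; P_load = 817.4 W
η = P_load / P_source = 817.4 / 818.4 = 0.9988

99.9 %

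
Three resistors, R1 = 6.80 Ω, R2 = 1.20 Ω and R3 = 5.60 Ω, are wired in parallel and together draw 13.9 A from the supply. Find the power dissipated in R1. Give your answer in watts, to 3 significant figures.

21.2 W

Only the total current is stated, so first find the parallel equivalent to get the voltage across the combination.
1/R_eq = 1/6.80 + 1/1.20 + 1/5.60 ⇒ R_eq = 0.8628 Ω
V = I_total × R_eq = 13.90 × 0.8628 = 11.99 V
P_R1 = V² / R1 = (11.99)² / 6.80 = 21.15 W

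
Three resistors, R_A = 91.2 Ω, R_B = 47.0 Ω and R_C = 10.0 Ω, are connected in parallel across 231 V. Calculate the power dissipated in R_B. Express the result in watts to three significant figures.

The supply voltage appears across each parallel branch — just use P = V²/R_B.
P_R_B = V² / R_B = (231)² / 47.0 Ω = 1135 W

1140 W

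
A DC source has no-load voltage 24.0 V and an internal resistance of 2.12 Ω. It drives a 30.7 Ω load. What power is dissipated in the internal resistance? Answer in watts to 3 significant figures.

The source's internal resistance is just another series element carrying I; its dissipation is I²r.
I = ε / (r + R) = 24.0 / (2.12 + 30.7) = 0.7313 A
P_int = I² r = (0.7313)² × 2.12 = 1.134 W

1.13 W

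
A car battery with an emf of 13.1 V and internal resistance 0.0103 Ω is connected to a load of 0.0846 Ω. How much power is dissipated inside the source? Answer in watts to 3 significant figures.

r is in series with the load, so it carries the full circuit current — the loss in it is I²r.
I = ε / (r + R) = 13.1 / (0.0103 + 0.0846) = 138.0 A
P_int = I² r = (138.0)² × 0.0103 = 196.3 W

196 W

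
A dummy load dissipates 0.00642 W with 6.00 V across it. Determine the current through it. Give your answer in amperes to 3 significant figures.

From P = V I = I²R = V²/R, with the two given quantities we get I = P / V.
I = 0.00642 / 6.00 = 0.001070 A

0.00107 A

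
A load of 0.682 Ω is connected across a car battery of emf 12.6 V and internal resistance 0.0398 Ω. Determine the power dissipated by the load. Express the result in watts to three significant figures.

Find the circuit current first, then P = I²R for the load (series elements share I).
I = ε / (r + R) = 12.6 / (0.0398 + 0.682) = 17.46 A
P_load = I² R = (17.46)² × 0.682 = 207.8 W

208 W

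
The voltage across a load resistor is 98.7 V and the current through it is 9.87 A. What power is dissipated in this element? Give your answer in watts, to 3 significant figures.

Both the voltage across and the current through the element are known, so P = V I applies directly.
P = 98.7 V × 9.870 A = 974.2 W

974 W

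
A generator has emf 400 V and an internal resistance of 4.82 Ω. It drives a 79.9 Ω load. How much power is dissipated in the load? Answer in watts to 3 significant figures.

1780 W

Load and internal resistance form a series loop — compute the loop current, then the load power via I²R.
I = ε / (r + R) = 400 / (4.82 + 79.9) = 4.721 A
P_load = I² R = (4.721)² × 79.9 = 1781 W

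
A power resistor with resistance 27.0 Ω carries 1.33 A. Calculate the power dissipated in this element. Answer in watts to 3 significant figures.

47.8 W

The current through and the resistance of the element are both given; use P = I²R.
P = (1.330 A)² × 27.0 Ω = 47.76 W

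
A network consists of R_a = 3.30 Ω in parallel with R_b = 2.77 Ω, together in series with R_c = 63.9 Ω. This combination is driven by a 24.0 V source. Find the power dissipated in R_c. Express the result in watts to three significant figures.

Combine R_a and R_b into their parallel equivalent first, reducing the network to two series resistors.
R_p = (3.30×2.77)/(3.30+2.77) = 1.506 Ω
R_total = R_p + 63.9 = 1.506 + 63.9 = 65.41 Ω
I = V / R_total = 24.0 / 65.41 = 0.3669 A
R_c carries the full series current, so P = I²R.
P_R_c = (0.3669)² × 63.9 = 8.604 W

8.60 W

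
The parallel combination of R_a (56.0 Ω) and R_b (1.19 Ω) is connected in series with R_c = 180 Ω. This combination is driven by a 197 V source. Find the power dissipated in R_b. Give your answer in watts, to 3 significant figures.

Combine R_a and R_b into their parallel equivalent first, reducing the network to two series resistors.
R_p = (56.0×1.19)/(56.0+1.19) = 1.165 Ω
R_total = R_p + 180 = 1.165 + 180 = 181.2 Ω
I = V / R_total = 197 / 181.2 = 1.087 A
Voltage across the parallel pair: V_p = I × R_p = 1.087 × 1.165 = 1.267 V
Use P = V²/R for R_b with V = V_p.
P_R_b = (1.267)² / 1.19 = 1.349 W

1.35 W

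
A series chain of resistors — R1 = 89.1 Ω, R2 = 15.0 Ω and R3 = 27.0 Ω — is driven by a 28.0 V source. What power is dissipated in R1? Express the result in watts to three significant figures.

Every series element carries the same I. Get I from the total resistance, then P = I² × R1.
R_total = 89.1 + 15.0 + 27.0 = 131.1 Ω
I = V / R_total = 28.0 / 131.1 = 0.2136 A
P_R1 = I² × R1 = (0.2136)² × 89.1 = 4.064 W

4.06 W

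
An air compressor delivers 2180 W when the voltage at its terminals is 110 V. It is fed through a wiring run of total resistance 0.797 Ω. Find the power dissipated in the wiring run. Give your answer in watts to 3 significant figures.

Only the current and the line resistance are needed for the I²R loss.
I = P / V = 2180 / 110 = 19.82 A through the wiring run.
P_line = I² R_line = (19.82)² × 0.797 = 313.0 W

313 W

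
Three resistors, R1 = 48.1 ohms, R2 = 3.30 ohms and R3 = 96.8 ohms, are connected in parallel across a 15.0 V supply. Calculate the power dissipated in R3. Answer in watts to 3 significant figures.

2.32 W

R3 sits directly across the source, so P = V²/R with V = 15.0 V.
P_R3 = V² / R3 = (15.0)² / 96.8 Ω = 2.324 W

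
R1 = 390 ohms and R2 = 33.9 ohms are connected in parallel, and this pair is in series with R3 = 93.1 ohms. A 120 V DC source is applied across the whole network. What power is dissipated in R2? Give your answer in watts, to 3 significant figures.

26.7 W

Combine R1 and R2 into their parallel equivalent first, reducing the network to two series resistors.
R_p = (390×33.9)/(390+33.9) = 31.19 Ω
R_total = R_p + 93.1 = 31.19 + 93.1 = 124.3 Ω
I = V / R_total = 120 / 124.3 = 0.9655 A
Voltage across the parallel pair: V_p = I × R_p = 0.9655 × 31.19 = 30.11 V
R2 sits across V_p; its power is V_p²/R.
P_R2 = (30.11)² / 33.9 = 26.75 W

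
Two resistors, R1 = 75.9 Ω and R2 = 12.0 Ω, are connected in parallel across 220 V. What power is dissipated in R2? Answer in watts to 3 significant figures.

R2 sits directly across the source, so P = V²/R with V = 220 V.
P_R2 = V² / R2 = (220)² / 12.0 Ω = 4033 W

4030 W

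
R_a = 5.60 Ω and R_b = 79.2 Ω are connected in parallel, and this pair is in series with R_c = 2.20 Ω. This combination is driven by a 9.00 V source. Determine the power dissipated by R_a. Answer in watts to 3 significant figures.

First find R_p for the parallel pair, then treat R_p + R_c as a series loop.
R_p = (5.60×79.2)/(5.60+79.2) = 5.230 Ω
R_total = R_p + 2.20 = 5.230 + 2.20 = 7.430 Ω
I = V / R_total = 9.00 / 7.430 = 1.211 A
Voltage across the parallel pair: V_p = I × R_p = 1.211 × 5.230 = 6.335 V
R_a has V_p across it, so P = V_p²/R_a.
P_R_a = (6.335)² / 5.60 = 7.167 W

7.17 W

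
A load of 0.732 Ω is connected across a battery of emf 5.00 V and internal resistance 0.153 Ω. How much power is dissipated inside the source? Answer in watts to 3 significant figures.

4.88 W

The internal resistance carries the same current as the load; P_int = I²r.
I = ε / (r + R) = 5.00 / (0.153 + 0.732) = 5.650 A
P_int = I² r = (5.650)² × 0.153 = 4.884 W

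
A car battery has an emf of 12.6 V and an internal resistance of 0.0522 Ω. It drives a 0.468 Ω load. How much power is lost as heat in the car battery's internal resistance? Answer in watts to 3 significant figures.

30.6 W

r is in series with the load, so it carries the full circuit current — the loss in it is I²r.
I = ε / (r + R) = 12.6 / (0.0522 + 0.468) = 24.22 A
P_int = I² r = (24.22)² × 0.0522 = 30.62 W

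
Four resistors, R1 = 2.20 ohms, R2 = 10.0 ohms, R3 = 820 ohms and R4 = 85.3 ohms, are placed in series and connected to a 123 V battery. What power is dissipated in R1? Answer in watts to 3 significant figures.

0.0395 W

Every series element carries the same I. Get I from the total resistance, then P = I² × R1.
R_total = 2.20 + 10.0 + 820 + 85.3 = 917.5 Ω
I = V / R_total = 123 / 917.5 = 0.1341 A
P_R1 = I² × R1 = (0.1341)² × 2.20 = 0.03954 W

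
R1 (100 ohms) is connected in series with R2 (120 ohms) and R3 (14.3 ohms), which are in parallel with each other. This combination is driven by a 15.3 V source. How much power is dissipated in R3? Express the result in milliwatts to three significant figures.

First combine the parallel branches into one equivalent R_p, then R1 + R_p is a series pair.
R_p = (120×14.3)/(120+14.3) = 12.78 Ω
R_total = 100 + 12.78 = 112.8 Ω
I = V / R_total = 15.3 / 112.8 = 0.1357 A
Voltage across the parallel pair: V_p = I × R_p = 0.1357 × 12.78 = 1.733 V
R3 sees V_p directly, so P = V_p² / R3.
P_R3 = (1.733)² / 14.3 = 0.2101 W

210 mW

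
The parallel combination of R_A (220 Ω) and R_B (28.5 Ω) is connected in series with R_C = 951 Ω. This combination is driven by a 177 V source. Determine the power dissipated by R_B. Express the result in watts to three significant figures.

First find R_p for the parallel pair, then treat R_p + R_C as a series loop.
R_p = (220×28.5)/(220+28.5) = 25.23 Ω
R_total = R_p + 951 = 25.23 + 951 = 976.2 Ω
I = V / R_total = 177 / 976.2 = 0.1813 A
Voltage across the parallel pair: V_p = I × R_p = 0.1813 × 25.23 = 4.575 V
Use P = V²/R for R_B with V = V_p.
P_R_B = (4.575)² / 28.5 = 0.7343 W

0.734 W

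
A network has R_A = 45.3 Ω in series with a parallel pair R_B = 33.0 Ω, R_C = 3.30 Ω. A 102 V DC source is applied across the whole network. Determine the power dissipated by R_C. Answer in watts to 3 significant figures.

First combine the parallel branches into one equivalent R_p, then R_A + R_p is a series pair.
R_p = (33.0×3.30)/(33.0+3.30) = 3.000 Ω
R_total = 45.3 + 3.000 = 48.30 Ω
I = V / R_total = 102 / 48.30 = 2.112 A
Voltage across the parallel pair: V_p = I × R_p = 2.112 × 3.000 = 6.335 V
With V_p across R_C, its power is V_p²/R_C.
P_R_C = (6.335)² / 3.30 = 12.16 W

12.2 W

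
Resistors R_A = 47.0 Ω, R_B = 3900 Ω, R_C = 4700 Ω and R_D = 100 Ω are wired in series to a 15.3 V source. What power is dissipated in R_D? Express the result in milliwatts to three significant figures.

0.306 mW

Series elements share the same current, so find I first, then use P = I²R.
R_total = 47.0 + 3900 + 4700 + 100 = 8747 Ω
I = V / R_total = 15.3 / 8747 = 0.001749 A
P_R_D = I² × R_D = (0.001749)² × 100 = 0.0003060 W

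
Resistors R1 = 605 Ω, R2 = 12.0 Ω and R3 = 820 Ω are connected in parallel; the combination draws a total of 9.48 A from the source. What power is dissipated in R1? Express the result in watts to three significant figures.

20.0 W

The branches share the same voltage, but only the total current is given — find V from the equivalent resistance first.
1/R_eq = 1/605 + 1/12.0 + 1/820 ⇒ R_eq = 11.60 Ω
V = I_total × R_eq = 9.480 × 11.60 = 110.0 V
P_R1 = V² / R1 = (110.0)² / 605 = 19.99 W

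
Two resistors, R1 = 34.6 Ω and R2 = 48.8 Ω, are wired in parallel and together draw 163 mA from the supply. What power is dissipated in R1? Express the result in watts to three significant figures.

0.315 W

The branches share the same voltage, but only the total current is given — find V from the equivalent resistance first.
1/R_eq = 1/34.6 + 1/48.8 ⇒ R_eq = 20.25 Ω
V = I_total × R_eq = 0.1630 × 20.25 = 3.300 V
P_R1 = V² / R1 = (3.300)² / 34.6 = 0.3147 W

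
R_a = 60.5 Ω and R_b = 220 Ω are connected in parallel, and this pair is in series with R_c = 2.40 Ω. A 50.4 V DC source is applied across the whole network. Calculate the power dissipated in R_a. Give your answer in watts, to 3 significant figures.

38.0 W

First find R_p for the parallel pair, then treat R_p + R_c as a series loop.
R_p = (60.5×220)/(60.5+220) = 47.45 Ω
R_total = R_p + 2.40 = 47.45 + 2.40 = 49.85 Ω
I = V / R_total = 50.4 / 49.85 = 1.011 A
Voltage across the parallel pair: V_p = I × R_p = 1.011 × 47.45 = 47.97 V
Use P = V²/R for R_a with V = V_p.
P_R_a = (47.97)² / 60.5 = 38.04 W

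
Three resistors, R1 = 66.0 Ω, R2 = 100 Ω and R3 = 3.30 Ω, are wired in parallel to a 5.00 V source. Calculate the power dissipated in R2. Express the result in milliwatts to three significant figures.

250 mW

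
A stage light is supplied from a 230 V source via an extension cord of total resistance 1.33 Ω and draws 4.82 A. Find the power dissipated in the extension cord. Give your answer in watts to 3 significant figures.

The extension cord is a series resistance carrying the load current; its dissipation is I²R_line.
The extension cord carries the full 4.82 A.
P_line = I² R_line = (4.820)² × 1.33 = 30.90 W

30.9 W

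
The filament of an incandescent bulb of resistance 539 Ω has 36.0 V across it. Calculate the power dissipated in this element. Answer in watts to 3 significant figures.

2.40 W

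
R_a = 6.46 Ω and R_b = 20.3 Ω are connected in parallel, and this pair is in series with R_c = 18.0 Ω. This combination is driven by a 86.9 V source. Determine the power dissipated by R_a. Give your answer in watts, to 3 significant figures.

53.5 W

First find R_p for the parallel pair, then treat R_p + R_c as a series loop.
R_p = (6.46×20.3)/(6.46+20.3) = 4.901 Ω
R_total = R_p + 18.0 = 4.901 + 18.0 = 22.90 Ω
I = V / R_total = 86.9 / 22.90 = 3.795 A
Voltage across the parallel pair: V_p = I × R_p = 3.795 × 4.901 = 18.60 V
R_a sits across V_p; its power is V_p²/R.
P_R_a = (18.60)² / 6.46 = 53.53 W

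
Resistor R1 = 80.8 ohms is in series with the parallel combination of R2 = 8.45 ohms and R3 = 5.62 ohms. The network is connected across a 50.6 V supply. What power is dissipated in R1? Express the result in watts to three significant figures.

29.2 W

First combine the parallel branches into one equivalent R_p, then R1 + R_p is a series pair.
R_p = (8.45×5.62)/(8.45+5.62) = 3.375 Ω
R_total = 80.8 + 3.375 = 84.18 Ω
I = V / R_total = 50.6 / 84.18 = 0.6011 A
R1 is in the main series path, so its power is I²R1.
P_R1 = (0.6011)² × 80.8 = 29.20 W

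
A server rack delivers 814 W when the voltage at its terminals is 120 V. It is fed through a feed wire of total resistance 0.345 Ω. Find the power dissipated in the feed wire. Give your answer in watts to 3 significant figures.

15.9 W

Line loss is just I²R for the cable — we know both I and R_line directly.
I = P / V = 814 / 120 = 6.783 A through the feed wire.
P_line = I² R_line = (6.783)² × 0.345 = 15.87 W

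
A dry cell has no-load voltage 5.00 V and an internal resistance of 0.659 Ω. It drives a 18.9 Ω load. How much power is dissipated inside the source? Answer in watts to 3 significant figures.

The source's internal resistance is just another series element carrying I; its dissipation is I²r.
I = ε / (r + R) = 5.00 / (0.659 + 18.9) = 0.2556 A
P_int = I² r = (0.2556)² × 0.659 = 0.04307 W

0.0431 W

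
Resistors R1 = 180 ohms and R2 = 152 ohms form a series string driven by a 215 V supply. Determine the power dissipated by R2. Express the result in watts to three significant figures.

Since the resistors are in series they all carry the loop current I = V/R_total; the power in any one is I²R.
R_total = 180 + 152 = 332.0 Ω
I = V / R_total = 215 / 332.0 = 0.6476 A
P_R2 = I² × R2 = (0.6476)² × 152 = 63.74 W

63.7 W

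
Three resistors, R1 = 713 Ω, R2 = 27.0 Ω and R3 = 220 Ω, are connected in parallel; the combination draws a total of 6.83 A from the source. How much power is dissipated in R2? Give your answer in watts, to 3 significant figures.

We need the common branch voltage; get it from I_total × R_eq, then P = V²/R for the branch.
1/R_eq = 1/713 + 1/27.0 + 1/220 ⇒ R_eq = 23.26 Ω
V = I_total × R_eq = 6.830 × 23.26 = 158.9 V
P_R2 = V² / R2 = (158.9)² / 27.0 = 935.1 W

935 W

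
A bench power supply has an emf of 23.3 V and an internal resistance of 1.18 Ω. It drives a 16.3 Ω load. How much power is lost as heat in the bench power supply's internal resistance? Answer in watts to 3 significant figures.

2.10 W

The internal resistance carries the same current as the load; P_int = I²r.
I = ε / (r + R) = 23.3 / (1.18 + 16.3) = 1.333 A
P_int = I² r = (1.333)² × 1.18 = 2.097 W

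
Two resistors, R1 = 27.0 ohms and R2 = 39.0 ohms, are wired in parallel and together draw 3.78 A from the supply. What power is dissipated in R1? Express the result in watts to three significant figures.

Only the total current is stated, so first find the parallel equivalent to get the voltage across the combination.
1/R_eq = 1/27.0 + 1/39.0 ⇒ R_eq = 15.95 Ω
V = I_total × R_eq = 3.780 × 15.95 = 60.31 V
P_R1 = V² / R1 = (60.31)² / 27.0 = 134.7 W

135 W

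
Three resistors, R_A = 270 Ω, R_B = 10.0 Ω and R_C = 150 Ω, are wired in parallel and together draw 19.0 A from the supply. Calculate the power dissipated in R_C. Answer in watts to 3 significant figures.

Only the total current is stated, so first find the parallel equivalent to get the voltage across the combination.
1/R_eq = 1/270 + 1/10.0 + 1/150 ⇒ R_eq = 9.060 Ω
V = I_total × R_eq = 19.00 × 9.060 = 172.1 V
P_R_C = V² / R_C = (172.1)² / 150 = 197.6 W

198 W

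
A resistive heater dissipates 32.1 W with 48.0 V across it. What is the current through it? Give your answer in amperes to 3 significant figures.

0.669 A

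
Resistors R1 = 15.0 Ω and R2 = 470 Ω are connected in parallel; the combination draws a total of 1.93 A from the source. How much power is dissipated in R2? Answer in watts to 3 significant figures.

Only the total current is stated, so first find the parallel equivalent to get the voltage across the combination.
1/R_eq = 1/15.0 + 1/470 ⇒ R_eq = 14.54 Ω
V = I_total × R_eq = 1.930 × 14.54 = 28.05 V
P_R2 = V² / R2 = (28.05)² / 470 = 1.675 W

1.67 W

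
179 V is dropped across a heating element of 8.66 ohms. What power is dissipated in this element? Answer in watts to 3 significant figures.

3700 W

We know the drop across the element and its resistance — P = V²/R, one step.
P = (179 V)² / 8.66 Ω = 3700 W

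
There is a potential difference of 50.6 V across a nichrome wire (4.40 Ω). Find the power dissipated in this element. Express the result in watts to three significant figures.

582 W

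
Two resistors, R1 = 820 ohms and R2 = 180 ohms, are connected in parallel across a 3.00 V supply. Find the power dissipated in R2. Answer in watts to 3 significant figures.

0.0500 W

R2 sits directly across the source, so P = V²/R with V = 3.00 V.
P_R2 = V² / R2 = (3.00)² / 180 Ω = 0.05000 W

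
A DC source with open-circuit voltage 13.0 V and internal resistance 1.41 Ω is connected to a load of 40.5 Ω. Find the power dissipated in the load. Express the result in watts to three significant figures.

The internal resistance and the load are in series, so the same I flows through both; get I from ε/(r+R), then I²R for the load.
I = ε / (r + R) = 13.0 / (1.41 + 40.5) = 0.3102 A
P_load = I² R = (0.3102)² × 40.5 = 3.897 W

3.90 W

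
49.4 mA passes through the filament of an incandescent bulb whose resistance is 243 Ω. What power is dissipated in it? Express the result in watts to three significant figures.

0.593 W

With I and R stated, P = I²R applies in one step.
P = (0.04940 A)² × 243 Ω = 0.5930 W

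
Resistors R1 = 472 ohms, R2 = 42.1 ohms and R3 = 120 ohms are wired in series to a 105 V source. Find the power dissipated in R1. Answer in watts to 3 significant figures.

Every series element carries the same I. Get I from the total resistance, then P = I² × R1.
R_total = 472 + 42.1 + 120 = 634.1 Ω
I = V / R_total = 105 / 634.1 = 0.1656 A
P_R1 = I² × R1 = (0.1656)² × 472 = 12.94 W

12.9 W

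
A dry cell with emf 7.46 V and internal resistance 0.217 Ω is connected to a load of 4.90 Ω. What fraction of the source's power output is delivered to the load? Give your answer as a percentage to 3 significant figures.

The source delivers εI, of which I²R reaches the load and I²r is lost; since I is common, η = R/(R+r).
η = R / (R + r) = 4.90 / (4.90 + 0.217) = 0.9576

95.8 %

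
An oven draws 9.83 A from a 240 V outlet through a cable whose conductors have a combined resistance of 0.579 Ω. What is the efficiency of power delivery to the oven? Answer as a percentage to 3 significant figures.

97.6 %

The cable carries the full 9.83 A.
P_line = I² R_line = (9.830)² × 0.579 = 55.95 W
P_source = V I = 240 × 9.830 = 2359 W; P_load = 2303 W
η = P_load / P_source = 2303 / 2359 = 0.9763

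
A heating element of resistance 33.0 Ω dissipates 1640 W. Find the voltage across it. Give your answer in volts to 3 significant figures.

Inverting the appropriate power form: V = √(P R).
V = √(1640 × 33.0) = 232.6 V

233 V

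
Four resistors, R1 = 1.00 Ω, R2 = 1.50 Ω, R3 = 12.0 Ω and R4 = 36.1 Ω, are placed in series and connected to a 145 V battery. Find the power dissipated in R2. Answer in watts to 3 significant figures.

The current is common to all series resistors; compute it, then apply P = I²R for the target.
R_total = 1.00 + 1.50 + 12.0 + 36.1 = 50.60 Ω
I = V / R_total = 145 / 50.60 = 2.866 A
P_R2 = I² × R2 = (2.866)² × 1.50 = 12.32 W

12.3 W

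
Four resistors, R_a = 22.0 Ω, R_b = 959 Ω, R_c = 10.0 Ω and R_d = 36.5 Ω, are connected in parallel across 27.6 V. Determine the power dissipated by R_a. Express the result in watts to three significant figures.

34.6 W

R_a sits directly across the source, so P = V²/R with V = 27.6 V.
P_R_a = V² / R_a = (27.6)² / 22.0 Ω = 34.63 W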